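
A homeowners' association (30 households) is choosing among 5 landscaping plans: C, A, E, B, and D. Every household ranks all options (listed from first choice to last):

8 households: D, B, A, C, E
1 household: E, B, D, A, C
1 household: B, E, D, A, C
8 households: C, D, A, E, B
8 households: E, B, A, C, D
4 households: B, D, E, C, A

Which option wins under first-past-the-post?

First-place votes: C 8, A 0, E 9, B 5, D 8.
E has the most first-place votes.

E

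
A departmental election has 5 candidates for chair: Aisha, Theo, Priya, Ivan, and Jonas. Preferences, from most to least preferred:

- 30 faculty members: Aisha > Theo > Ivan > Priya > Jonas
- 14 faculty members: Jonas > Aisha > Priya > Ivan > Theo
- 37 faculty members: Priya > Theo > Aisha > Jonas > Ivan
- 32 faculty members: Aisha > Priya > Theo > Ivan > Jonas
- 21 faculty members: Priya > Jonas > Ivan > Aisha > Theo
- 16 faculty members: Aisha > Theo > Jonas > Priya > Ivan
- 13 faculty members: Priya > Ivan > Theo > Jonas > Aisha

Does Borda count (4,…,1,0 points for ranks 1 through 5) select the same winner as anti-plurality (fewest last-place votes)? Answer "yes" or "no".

yes

Borda — scores: Aisha 449, Theo 339, Priya 454, Ivan 187, Jonas 201. Winner: Priya.
Anti-plurality — last-place votes: Aisha 13, Theo 35, Priya 0, Ivan 53, Jonas 62. Winner: Priya.
The two methods agree.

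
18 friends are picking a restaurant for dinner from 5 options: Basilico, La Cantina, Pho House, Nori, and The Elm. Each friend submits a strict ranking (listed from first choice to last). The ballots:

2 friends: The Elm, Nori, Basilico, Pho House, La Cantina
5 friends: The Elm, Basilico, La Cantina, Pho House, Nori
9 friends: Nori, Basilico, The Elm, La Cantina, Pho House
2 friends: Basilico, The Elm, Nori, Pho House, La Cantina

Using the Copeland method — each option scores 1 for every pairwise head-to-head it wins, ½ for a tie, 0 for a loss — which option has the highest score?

Basilico: beats La Cantina, Pho House, and The Elm; loses to Nori → score 3.
La Cantina: beats Pho House; loses to Basilico, Nori, and The Elm → score 1.
Pho House: loses to Basilico, La Cantina, Nori, and The Elm → score 0.
Nori: beats Basilico, La Cantina, and Pho House; ties The Elm → score 3.5.
The Elm: beats La Cantina and Pho House; ties Nori; loses to Basilico → score 2.5.
Nori has the best pairwise record.

Nori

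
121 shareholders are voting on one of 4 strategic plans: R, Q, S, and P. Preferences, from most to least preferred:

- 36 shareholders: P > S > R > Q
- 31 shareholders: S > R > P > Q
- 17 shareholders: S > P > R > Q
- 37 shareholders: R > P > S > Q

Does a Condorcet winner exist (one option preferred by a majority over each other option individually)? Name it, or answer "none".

none

Checking pairwise contests:
S beats R 84–37.
R beats Q 121–0.
P beats S 73–48.
R beats P 68–53.
Every option loses at least one head-to-head, so there is no Condorcet winner.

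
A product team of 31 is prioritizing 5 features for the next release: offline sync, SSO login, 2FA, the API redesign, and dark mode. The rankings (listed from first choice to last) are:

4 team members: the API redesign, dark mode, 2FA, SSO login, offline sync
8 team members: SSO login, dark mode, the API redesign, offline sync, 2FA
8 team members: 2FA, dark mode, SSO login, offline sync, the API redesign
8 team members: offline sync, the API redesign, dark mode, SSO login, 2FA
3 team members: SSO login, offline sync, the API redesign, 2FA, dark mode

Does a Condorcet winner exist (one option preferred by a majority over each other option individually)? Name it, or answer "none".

dark mode vs offline sync: 20–11 for dark mode.
dark mode vs SSO login: 20–11 for dark mode.
dark mode vs 2FA: 20–11 for dark mode.
dark mode vs the API redesign: 16–15 for dark mode.
dark mode beats every other option head-to-head.

dark mode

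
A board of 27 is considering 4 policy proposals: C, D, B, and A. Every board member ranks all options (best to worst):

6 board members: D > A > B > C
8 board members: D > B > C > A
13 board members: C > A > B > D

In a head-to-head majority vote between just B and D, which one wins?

Voters preferring B to D: 13; preferring D to B: 14.
D wins the head-to-head.

D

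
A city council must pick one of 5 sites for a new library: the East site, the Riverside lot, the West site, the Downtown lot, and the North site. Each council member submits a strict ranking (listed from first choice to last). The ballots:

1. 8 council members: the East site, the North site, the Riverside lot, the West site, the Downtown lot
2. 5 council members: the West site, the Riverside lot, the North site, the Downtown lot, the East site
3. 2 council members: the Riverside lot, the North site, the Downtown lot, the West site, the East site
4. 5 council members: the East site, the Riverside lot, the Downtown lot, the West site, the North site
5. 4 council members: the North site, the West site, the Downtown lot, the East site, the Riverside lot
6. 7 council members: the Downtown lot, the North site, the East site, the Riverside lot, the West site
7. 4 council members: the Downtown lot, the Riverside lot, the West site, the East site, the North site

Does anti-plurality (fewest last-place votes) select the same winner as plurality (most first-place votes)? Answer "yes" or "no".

Anti-plurality — last-place votes: the East site 7, the Riverside lot 4, the West site 7, the Downtown lot 8, the North site 9. Winner: the Riverside lot.
Plurality — first-place votes: the East site 13, the Riverside lot 2, the West site 5, the Downtown lot 11, the North site 4. Winner: the East site.
The two methods disagree.

no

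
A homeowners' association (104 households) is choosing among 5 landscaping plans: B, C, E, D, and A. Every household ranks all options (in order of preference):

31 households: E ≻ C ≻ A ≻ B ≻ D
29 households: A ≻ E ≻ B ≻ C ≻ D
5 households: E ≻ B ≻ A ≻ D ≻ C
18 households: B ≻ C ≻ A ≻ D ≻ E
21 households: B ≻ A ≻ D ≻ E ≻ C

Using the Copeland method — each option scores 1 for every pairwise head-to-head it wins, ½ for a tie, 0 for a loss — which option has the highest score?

A

B: beats C and D; loses to E and A → score 2.
C: beats D; loses to B, E, and A → score 1.
E: beats B, C, and D; loses to A → score 3.
D: loses to B, C, E, and A → score 0.
A: beats B, C, E, and D → score 4.
A has the best pairwise record.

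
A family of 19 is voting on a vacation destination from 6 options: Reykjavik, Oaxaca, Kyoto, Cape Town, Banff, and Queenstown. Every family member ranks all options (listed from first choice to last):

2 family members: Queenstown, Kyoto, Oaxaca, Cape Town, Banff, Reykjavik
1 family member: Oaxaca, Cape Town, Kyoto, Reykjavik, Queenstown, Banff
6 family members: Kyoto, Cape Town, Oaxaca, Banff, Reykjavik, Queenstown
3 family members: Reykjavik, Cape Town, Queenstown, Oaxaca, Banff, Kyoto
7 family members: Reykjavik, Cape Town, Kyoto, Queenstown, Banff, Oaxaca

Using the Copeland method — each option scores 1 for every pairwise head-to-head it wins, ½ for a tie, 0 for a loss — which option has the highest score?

Reykjavik

Reykjavik: beats Oaxaca, Kyoto, Cape Town, Banff, and Queenstown → score 5.
Oaxaca: beats Banff; loses to Reykjavik, Kyoto, Cape Town, and Queenstown → score 1.
Kyoto: beats Oaxaca, Banff, and Queenstown; loses to Reykjavik and Cape Town → score 3.
Cape Town: beats Oaxaca, Kyoto, Banff, and Queenstown; loses to Reykjavik → score 4.
Banff: loses to Reykjavik, Oaxaca, Kyoto, Cape Town, and Queenstown → score 0.
Queenstown: beats Oaxaca and Banff; loses to Reykjavik, Kyoto, and Cape Town → score 2.
Reykjavik has the best pairwise record.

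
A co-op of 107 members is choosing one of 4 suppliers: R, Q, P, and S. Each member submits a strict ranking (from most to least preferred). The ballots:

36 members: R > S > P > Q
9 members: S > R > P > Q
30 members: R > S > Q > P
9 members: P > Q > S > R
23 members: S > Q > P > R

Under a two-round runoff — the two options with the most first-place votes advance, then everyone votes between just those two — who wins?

R

Round 1 first-place votes: R 66, Q 0, P 9, S 32.
R and S advance.
Runoff: R is preferred to S by 66 voters; S by 41.
R wins the runoff.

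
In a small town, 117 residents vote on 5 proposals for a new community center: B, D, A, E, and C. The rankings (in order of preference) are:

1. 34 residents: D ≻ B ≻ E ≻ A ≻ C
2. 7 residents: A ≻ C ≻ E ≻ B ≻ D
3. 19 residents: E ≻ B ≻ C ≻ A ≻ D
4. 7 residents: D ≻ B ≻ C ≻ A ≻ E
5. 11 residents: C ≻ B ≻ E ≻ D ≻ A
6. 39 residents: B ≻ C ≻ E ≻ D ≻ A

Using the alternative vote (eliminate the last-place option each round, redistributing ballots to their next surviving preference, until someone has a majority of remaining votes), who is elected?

B

Round 1: B 39, D 41, A 7, E 19, C 11. Eliminate A.
Round 2: B 39, D 41, E 19, C 18. Eliminate C.
Round 3: B 50, D 41, E 26. Eliminate E.
Round 4: B 76, D 41. B has a majority.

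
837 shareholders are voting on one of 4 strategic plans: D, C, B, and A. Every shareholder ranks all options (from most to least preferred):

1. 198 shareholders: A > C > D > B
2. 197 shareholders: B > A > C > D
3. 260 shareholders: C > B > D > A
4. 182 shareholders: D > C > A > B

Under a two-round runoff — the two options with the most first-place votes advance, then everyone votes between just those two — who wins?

Round 1 first-place votes: D 182, C 260, B 197, A 198.
C and A advance.
Runoff: C is preferred to A by 442 voters; A by 395.
C wins the runoff.

C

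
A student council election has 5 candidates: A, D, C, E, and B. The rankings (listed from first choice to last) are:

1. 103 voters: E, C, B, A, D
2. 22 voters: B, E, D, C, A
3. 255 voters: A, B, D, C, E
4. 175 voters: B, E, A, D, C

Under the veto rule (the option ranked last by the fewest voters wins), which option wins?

Last-place votes: A 22, D 103, C 175, E 255, B 0.
B is ranked last by the fewest voters, so B wins.

B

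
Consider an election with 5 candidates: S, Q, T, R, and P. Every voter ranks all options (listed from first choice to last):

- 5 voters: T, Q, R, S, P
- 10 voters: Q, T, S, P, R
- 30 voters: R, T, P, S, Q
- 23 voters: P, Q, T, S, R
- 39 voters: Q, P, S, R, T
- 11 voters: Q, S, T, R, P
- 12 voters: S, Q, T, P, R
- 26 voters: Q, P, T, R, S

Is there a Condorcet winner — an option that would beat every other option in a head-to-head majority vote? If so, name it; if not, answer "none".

Q

Q vs S: 114–42 for Q.
Q vs T: 121–35 for Q.
Q vs R: 126–30 for Q.
Q vs P: 103–53 for Q.
Q beats every other option head-to-head.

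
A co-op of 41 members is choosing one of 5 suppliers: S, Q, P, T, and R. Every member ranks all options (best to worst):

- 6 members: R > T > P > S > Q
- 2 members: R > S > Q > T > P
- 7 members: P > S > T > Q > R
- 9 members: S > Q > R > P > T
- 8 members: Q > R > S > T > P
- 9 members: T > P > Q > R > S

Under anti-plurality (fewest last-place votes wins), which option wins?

Last-place votes: S 9, Q 6, P 10, T 9, R 7.
Q is ranked last by the fewest voters, so Q wins.

Q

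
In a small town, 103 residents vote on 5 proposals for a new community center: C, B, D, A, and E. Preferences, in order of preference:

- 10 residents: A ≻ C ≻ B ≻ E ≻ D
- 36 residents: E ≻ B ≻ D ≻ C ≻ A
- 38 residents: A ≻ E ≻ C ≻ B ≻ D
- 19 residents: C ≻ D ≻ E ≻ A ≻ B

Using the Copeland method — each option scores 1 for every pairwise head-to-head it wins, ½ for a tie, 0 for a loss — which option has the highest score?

C: beats B, D, and A; loses to E → score 3.
B: beats D; loses to C, A, and E → score 1.
D: beats A; loses to C, B, and E → score 1.
A: beats B; loses to C, D, and E → score 1.
E: beats C, B, D, and A → score 4.
E has the best pairwise record.

E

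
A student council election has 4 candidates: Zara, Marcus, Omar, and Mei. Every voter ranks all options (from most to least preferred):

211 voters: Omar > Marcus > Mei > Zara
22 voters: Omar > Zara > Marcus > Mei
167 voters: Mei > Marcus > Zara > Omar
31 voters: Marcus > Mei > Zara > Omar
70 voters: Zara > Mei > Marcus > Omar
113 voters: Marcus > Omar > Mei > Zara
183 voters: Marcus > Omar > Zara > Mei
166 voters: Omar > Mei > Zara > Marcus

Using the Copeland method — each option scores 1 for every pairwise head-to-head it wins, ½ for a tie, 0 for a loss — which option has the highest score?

Marcus

Zara: loses to Marcus, Omar, and Mei → score 0.
Marcus: beats Zara, Omar, and Mei → score 3.
Omar: beats Zara and Mei; loses to Marcus → score 2.
Mei: beats Zara; loses to Marcus and Omar → score 1.
Marcus has the best pairwise record.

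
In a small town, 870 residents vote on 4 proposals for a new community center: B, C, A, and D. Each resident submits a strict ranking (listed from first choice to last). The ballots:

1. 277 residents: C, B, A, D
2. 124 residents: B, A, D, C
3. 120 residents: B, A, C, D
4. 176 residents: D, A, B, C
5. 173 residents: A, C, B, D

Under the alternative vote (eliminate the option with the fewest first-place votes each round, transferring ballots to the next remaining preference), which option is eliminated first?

Round 1: B 244, C 277, A 173, D 176. Eliminate A.

A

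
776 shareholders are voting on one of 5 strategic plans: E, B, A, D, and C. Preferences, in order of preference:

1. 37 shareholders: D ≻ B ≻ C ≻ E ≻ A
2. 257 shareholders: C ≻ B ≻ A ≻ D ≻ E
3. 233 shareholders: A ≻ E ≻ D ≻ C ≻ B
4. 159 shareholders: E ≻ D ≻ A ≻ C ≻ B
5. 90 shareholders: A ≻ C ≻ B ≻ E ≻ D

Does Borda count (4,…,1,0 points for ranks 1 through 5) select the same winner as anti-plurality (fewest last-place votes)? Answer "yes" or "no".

no

Borda — scores: E 1462, B 1062, A 2124, D 1348, C 1764. Winner: A.
Anti-plurality — last-place votes: E 257, B 392, A 37, D 90, C 0. Winner: C.
The two methods disagree.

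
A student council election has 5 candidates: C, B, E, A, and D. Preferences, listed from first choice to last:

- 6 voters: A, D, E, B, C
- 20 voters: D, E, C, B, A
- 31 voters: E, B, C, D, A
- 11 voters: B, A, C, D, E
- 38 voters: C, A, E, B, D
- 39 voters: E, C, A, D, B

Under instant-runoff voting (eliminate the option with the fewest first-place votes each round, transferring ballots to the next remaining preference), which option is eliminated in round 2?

Round 1: C 38, B 11, E 70, A 6, D 20. Eliminate A.
Round 2: C 38, B 11, E 70, D 26. Eliminate B.

B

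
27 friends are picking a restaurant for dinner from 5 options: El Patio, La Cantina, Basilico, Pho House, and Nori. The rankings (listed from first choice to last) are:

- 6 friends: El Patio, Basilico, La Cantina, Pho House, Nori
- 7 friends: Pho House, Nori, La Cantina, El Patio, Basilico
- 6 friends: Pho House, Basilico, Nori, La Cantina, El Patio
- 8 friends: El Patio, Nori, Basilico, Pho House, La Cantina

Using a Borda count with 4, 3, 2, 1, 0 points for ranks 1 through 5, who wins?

Pho House

El Patio: 6·4 + 7·1 + 6·0 + 8·4 = 63
La Cantina: 6·2 + 7·2 + 6·1 + 8·0 = 32
Basilico: 6·3 + 7·0 + 6·3 + 8·2 = 52
Pho House: 6·1 + 7·4 + 6·4 + 8·1 = 66
Nori: 6·0 + 7·3 + 6·2 + 8·3 = 57
Pho House has the highest Borda score (66).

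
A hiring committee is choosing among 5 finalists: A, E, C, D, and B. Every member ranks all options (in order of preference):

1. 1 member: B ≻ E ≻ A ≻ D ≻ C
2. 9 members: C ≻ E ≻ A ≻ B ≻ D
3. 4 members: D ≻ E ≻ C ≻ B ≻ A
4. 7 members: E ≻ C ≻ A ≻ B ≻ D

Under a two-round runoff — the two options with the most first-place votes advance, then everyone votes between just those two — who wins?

Round 1 first-place votes: A 0, E 7, C 9, D 4, B 1.
C and E advance.
Runoff: C is preferred to E by 9 voters; E by 12.
E wins the runoff.

E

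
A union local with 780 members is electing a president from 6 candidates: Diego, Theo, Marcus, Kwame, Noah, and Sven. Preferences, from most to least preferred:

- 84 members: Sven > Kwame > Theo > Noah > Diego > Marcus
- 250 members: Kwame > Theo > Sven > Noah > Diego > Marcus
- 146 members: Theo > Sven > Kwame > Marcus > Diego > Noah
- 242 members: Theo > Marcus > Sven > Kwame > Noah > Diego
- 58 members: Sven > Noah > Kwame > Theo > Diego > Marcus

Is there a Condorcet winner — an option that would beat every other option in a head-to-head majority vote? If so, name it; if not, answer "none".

none

Checking pairwise contests:
Theo beats Diego 780–0.
Kwame beats Theo 392–388.
Diego beats Marcus 392–388.
Sven beats Kwame 530–250.
Theo beats Noah 722–58.
Theo beats Sven 638–142.
Every option loses at least one head-to-head, so there is no Condorcet winner.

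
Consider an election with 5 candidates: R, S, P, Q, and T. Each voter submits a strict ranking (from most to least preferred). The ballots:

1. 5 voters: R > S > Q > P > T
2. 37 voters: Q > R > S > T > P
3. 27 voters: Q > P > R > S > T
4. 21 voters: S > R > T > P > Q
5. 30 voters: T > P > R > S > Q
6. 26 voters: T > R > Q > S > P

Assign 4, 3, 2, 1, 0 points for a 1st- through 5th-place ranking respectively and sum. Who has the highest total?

R: 5·4 + 37·3 + 27·2 + 21·3 + 30·2 + 26·3 = 386
S: 5·3 + 37·2 + 27·1 + 21·4 + 30·1 + 26·1 = 256
P: 5·1 + 37·0 + 27·3 + 21·1 + 30·3 + 26·0 = 197
Q: 5·2 + 37·4 + 27·4 + 21·0 + 30·0 + 26·2 = 318
T: 5·0 + 37·1 + 27·0 + 21·2 + 30·4 + 26·4 = 303
R has the highest Borda score (386).

R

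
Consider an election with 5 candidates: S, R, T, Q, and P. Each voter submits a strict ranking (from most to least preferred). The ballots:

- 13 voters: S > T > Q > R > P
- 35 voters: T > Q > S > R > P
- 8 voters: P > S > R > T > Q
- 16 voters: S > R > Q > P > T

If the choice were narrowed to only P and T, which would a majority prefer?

T

Voters preferring P to T: 24; preferring T to P: 48.
T wins the head-to-head.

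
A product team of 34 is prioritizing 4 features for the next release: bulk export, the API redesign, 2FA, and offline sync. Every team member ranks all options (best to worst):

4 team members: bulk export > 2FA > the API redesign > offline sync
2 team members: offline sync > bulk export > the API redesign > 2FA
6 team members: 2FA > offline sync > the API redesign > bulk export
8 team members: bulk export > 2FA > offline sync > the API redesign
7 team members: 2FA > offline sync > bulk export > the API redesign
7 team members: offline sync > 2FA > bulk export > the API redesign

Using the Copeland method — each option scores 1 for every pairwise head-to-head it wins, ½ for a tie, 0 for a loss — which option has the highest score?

2FA

bulk export: beats the API redesign; loses to 2FA and offline sync → score 1.
the API redesign: loses to bulk export, 2FA, and offline sync → score 0.
2FA: beats bulk export, the API redesign, and offline sync → score 3.
offline sync: beats bulk export and the API redesign; loses to 2FA → score 2.
2FA has the best pairwise record.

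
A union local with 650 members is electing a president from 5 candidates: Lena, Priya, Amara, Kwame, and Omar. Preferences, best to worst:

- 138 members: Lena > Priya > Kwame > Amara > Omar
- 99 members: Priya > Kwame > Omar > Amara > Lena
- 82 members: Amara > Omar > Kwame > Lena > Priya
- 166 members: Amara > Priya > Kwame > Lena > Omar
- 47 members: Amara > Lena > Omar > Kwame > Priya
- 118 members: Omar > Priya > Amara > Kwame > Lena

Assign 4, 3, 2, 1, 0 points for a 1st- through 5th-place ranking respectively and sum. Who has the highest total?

Priya

Lena: 138·4 + 99·0 + 82·1 + 166·1 + 47·3 + 118·0 = 941
Priya: 138·3 + 99·4 + 82·0 + 166·3 + 47·0 + 118·3 = 1662
Amara: 138·1 + 99·1 + 82·4 + 166·4 + 47·4 + 118·2 = 1653
Kwame: 138·2 + 99·3 + 82·2 + 166·2 + 47·1 + 118·1 = 1234
Omar: 138·0 + 99·2 + 82·3 + 166·0 + 47·2 + 118·4 = 1010
Priya has the highest Borda score (1662).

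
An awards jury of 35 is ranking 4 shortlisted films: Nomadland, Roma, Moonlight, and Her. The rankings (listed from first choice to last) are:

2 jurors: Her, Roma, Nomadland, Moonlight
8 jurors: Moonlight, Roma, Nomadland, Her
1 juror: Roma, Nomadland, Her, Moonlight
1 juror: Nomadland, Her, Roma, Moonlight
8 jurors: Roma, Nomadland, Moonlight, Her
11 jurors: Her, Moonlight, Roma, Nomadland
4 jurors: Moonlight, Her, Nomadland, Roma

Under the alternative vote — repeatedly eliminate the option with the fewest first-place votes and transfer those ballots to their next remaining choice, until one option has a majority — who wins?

Moonlight

Round 1: Nomadland 1, Roma 9, Moonlight 12, Her 13. Eliminate Nomadland.
Round 2: Roma 9, Moonlight 12, Her 14. Eliminate Roma.
Round 3: Moonlight 20, Her 15. Moonlight has a majority.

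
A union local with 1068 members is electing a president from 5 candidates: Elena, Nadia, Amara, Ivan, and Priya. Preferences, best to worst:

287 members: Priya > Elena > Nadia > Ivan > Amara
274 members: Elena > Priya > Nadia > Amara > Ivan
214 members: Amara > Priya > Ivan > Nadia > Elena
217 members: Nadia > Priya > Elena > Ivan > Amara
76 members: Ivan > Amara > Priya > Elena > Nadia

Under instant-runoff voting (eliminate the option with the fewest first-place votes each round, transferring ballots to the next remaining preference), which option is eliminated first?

Ivan

Round 1: Elena 274, Nadia 217, Amara 214, Ivan 76, Priya 287. Eliminate Ivan.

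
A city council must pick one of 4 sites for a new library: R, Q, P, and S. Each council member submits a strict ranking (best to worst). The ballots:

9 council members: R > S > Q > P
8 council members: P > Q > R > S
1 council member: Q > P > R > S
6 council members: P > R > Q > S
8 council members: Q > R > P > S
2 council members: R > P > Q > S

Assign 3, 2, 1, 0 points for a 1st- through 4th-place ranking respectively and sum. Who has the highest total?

R

R: 9·3 + 8·1 + 1·1 + 6·2 + 8·2 + 2·3 = 70
Q: 9·1 + 8·2 + 1·3 + 6·1 + 8·3 + 2·1 = 60
P: 9·0 + 8·3 + 1·2 + 6·3 + 8·1 + 2·2 = 56
S: 9·2 + 8·0 + 1·0 + 6·0 + 8·0 + 2·0 = 18
R has the highest Borda score (70).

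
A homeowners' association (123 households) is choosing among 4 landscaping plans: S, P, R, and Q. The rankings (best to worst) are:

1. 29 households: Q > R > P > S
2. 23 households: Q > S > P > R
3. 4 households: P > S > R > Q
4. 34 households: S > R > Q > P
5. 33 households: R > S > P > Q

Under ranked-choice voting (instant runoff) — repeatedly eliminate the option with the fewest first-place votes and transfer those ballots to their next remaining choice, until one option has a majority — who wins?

Round 1: S 34, P 4, R 33, Q 52. Eliminate P.
Round 2: S 38, R 33, Q 52. Eliminate R.
Round 3: S 71, Q 52. S has a majority.

S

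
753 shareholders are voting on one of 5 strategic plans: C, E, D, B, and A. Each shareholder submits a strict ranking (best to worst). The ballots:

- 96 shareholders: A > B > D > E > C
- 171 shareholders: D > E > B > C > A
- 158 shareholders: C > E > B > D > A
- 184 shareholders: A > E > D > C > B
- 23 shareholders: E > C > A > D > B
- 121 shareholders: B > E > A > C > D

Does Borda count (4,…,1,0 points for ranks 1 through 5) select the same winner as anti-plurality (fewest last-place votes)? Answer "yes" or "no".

Borda — scores: C 1177, E 2090, D 1425, B 1430, A 1408. Winner: E.
Anti-plurality — last-place votes: C 96, E 0, D 121, B 207, A 329. Winner: E.
The two methods agree.

yes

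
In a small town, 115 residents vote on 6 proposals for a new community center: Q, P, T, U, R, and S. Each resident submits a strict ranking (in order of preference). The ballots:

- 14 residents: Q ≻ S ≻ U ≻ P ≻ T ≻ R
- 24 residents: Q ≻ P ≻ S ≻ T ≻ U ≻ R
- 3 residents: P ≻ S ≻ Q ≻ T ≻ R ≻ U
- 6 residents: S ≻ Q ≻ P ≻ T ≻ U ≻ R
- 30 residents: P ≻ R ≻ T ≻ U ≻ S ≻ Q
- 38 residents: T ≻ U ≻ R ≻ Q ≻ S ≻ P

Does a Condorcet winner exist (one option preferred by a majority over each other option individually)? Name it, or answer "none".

none

Checking pairwise contests:
T beats Q 68–47.
Q beats P 82–33.
P beats T 77–38.
P beats U 63–52.
P beats R 77–38.
Q beats S 76–39.
Every option loses at least one head-to-head, so there is no Condorcet winner.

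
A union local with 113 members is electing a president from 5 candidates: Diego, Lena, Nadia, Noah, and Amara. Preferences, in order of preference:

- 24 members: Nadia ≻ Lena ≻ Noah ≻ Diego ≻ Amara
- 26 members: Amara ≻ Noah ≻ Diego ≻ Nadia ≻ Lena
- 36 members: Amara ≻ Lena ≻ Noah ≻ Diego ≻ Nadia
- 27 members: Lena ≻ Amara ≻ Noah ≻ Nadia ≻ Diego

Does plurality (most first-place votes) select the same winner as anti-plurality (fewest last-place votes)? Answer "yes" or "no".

no

Plurality — first-place votes: Diego 0, Lena 27, Nadia 24, Noah 0, Amara 62. Winner: Amara.
Anti-plurality — last-place votes: Diego 27, Lena 26, Nadia 36, Noah 0, Amara 24. Winner: Noah.
The two methods disagree.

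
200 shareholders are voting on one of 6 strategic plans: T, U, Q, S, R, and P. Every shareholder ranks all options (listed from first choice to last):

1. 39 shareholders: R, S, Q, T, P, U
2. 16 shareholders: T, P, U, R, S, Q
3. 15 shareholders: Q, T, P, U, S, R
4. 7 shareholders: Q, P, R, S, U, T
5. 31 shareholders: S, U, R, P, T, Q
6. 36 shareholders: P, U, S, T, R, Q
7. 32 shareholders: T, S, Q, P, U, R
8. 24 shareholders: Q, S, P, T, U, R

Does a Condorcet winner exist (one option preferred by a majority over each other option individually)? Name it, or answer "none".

S

S vs T: 137–63 for S.
S vs U: 133–67 for S.
S vs Q: 154–46 for S.
S vs R: 138–62 for S.
S vs P: 126–74 for S.
S beats every other option head-to-head.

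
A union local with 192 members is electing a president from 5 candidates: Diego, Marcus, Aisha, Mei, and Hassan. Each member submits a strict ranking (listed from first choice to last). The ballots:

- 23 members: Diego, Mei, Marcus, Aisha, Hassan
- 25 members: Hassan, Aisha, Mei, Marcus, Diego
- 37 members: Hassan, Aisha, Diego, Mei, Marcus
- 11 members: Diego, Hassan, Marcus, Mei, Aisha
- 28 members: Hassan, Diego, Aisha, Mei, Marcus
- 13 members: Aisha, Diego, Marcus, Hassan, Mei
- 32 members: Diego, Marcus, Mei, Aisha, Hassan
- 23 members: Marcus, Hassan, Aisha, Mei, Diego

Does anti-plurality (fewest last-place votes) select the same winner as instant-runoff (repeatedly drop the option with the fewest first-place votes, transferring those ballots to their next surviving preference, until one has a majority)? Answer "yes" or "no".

Anti-plurality — last-place votes: Diego 48, Marcus 65, Aisha 11, Mei 13, Hassan 55. Winner: Aisha.
Instant-runoff — R1 Diego 66, Marcus 23, Aisha 13, Mei 0, Hassan 90 (Mei out); R2 Diego 66, Marcus 23, Aisha 13, Hassan 90 (Aisha out); R3 Diego 79, Marcus 23, Hassan 90 (Marcus out); R4 Diego 79, Hassan 113 (Hassan winner). Winner: Hassan.
The two methods disagree.

no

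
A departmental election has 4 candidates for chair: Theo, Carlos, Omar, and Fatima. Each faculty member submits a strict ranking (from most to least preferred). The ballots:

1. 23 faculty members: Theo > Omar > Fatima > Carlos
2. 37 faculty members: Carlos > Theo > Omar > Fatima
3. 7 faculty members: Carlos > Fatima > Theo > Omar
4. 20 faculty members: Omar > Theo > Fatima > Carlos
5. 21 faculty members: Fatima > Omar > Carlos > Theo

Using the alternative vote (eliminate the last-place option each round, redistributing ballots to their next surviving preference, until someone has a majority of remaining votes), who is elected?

Carlos

Round 1: Theo 23, Carlos 44, Omar 20, Fatima 21. Eliminate Omar.
Round 2: Theo 43, Carlos 44, Fatima 21. Eliminate Fatima.
Round 3: Theo 43, Carlos 65. Carlos has a majority.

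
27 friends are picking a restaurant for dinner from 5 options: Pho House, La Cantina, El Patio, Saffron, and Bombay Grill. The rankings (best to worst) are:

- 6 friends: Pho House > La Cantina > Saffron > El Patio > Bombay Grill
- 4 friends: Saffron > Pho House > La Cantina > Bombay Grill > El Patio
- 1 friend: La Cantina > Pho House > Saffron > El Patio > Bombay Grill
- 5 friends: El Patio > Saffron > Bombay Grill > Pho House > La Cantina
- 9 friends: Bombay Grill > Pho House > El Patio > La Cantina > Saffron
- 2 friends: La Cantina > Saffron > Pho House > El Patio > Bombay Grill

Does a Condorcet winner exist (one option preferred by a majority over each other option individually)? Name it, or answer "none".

Checking pairwise contests:
Bombay Grill beats Pho House 14–13.
Pho House beats La Cantina 24–3.
Pho House beats El Patio 22–5.
Pho House beats Saffron 16–11.
El Patio beats Bombay Grill 14–13.
Every option loses at least one head-to-head, so there is no Condorcet winner.

none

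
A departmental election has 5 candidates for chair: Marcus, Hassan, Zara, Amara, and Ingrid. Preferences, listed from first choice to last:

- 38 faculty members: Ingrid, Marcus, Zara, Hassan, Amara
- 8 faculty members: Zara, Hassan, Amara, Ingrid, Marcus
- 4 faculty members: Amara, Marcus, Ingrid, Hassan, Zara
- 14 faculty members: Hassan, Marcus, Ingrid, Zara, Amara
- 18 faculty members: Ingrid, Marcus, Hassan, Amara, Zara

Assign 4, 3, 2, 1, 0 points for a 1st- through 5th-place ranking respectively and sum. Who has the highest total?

Marcus: 38·3 + 8·0 + 4·3 + 14·3 + 18·3 = 222
Hassan: 38·1 + 8·3 + 4·1 + 14·4 + 18·2 = 158
Zara: 38·2 + 8·4 + 4·0 + 14·1 + 18·0 = 122
Amara: 38·0 + 8·2 + 4·4 + 14·0 + 18·1 = 50
Ingrid: 38·4 + 8·1 + 4·2 + 14·2 + 18·4 = 268
Ingrid has the highest Borda score (268).

Ingrid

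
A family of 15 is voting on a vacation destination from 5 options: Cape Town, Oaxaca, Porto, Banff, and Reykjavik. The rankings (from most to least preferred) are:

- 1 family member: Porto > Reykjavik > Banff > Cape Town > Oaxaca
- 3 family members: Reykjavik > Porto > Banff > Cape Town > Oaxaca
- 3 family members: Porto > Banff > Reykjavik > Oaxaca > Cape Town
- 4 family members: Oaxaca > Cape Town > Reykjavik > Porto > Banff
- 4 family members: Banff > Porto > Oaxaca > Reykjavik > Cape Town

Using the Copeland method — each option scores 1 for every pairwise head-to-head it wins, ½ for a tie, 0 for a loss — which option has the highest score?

Cape Town: loses to Oaxaca, Porto, Banff, and Reykjavik → score 0.
Oaxaca: beats Cape Town and Reykjavik; loses to Porto and Banff → score 2.
Porto: beats Cape Town, Oaxaca, Banff, and Reykjavik → score 4.
Banff: beats Cape Town and Oaxaca; loses to Porto and Reykjavik → score 2.
Reykjavik: beats Cape Town and Banff; loses to Oaxaca and Porto → score 2.
Porto has the best pairwise record.

Porto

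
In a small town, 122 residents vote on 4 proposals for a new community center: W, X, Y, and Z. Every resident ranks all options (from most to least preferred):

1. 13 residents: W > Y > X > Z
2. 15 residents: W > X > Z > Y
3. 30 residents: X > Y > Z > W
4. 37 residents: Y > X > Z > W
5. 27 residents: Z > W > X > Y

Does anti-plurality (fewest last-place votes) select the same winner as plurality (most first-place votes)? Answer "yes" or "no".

no

Anti-plurality — last-place votes: W 67, X 0, Y 42, Z 13. Winner: X.
Plurality — first-place votes: W 28, X 30, Y 37, Z 27. Winner: Y.
The two methods disagree.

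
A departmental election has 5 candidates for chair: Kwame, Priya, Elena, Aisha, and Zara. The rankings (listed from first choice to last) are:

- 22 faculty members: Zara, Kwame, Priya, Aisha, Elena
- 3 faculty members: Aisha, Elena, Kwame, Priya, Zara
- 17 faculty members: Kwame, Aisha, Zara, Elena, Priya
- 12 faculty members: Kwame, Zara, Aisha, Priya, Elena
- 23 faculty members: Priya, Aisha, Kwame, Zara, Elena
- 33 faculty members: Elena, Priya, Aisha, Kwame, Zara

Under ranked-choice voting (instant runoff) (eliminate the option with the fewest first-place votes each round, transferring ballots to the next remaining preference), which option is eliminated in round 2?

Zara

Round 1: Kwame 29, Priya 23, Elena 33, Aisha 3, Zara 22. Eliminate Aisha.
Round 2: Kwame 29, Priya 23, Elena 36, Zara 22. Eliminate Zara.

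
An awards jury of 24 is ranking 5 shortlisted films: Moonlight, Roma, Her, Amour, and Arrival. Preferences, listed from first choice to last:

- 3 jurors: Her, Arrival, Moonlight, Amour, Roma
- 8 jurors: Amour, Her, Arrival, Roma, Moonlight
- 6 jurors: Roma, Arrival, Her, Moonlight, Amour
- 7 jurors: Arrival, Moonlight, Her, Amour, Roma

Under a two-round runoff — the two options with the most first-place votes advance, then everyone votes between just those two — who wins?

Arrival

Round 1 first-place votes: Moonlight 0, Roma 6, Her 3, Amour 8, Arrival 7.
Amour and Arrival advance.
Runoff: Amour is preferred to Arrival by 8 voters; Arrival by 16.
Arrival wins the runoff.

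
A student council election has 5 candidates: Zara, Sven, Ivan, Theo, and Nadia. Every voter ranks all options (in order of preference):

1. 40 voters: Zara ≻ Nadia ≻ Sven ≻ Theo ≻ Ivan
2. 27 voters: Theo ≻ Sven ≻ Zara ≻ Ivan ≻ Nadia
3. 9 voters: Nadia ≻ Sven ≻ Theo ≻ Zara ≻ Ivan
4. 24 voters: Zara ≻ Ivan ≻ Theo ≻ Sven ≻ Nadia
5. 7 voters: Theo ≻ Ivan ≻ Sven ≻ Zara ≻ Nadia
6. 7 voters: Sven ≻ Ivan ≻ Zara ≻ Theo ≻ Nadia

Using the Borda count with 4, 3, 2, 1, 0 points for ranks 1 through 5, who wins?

Zara: 40·4 + 27·2 + 9·1 + 24·4 + 7·1 + 7·2 = 340
Sven: 40·2 + 27·3 + 9·3 + 24·1 + 7·2 + 7·4 = 254
Ivan: 40·0 + 27·1 + 9·0 + 24·3 + 7·3 + 7·3 = 141
Theo: 40·1 + 27·4 + 9·2 + 24·2 + 7·4 + 7·1 = 249
Nadia: 40·3 + 27·0 + 9·4 + 24·0 + 7·0 + 7·0 = 156
Zara has the highest Borda score (340).

Zara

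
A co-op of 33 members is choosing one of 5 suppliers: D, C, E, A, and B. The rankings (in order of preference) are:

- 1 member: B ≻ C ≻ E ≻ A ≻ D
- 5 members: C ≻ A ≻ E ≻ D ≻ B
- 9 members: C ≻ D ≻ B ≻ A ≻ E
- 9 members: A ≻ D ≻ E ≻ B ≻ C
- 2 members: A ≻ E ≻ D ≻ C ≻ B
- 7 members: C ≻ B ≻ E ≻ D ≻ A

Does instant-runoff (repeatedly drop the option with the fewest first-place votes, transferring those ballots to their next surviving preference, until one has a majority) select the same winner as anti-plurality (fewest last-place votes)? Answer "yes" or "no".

Instant-runoff — R1 D 0, C 21, E 0, A 11, B 1 (C winner). Winner: C.
Anti-plurality — last-place votes: D 1, C 9, E 9, A 7, B 7. Winner: D.
The two methods disagree.

no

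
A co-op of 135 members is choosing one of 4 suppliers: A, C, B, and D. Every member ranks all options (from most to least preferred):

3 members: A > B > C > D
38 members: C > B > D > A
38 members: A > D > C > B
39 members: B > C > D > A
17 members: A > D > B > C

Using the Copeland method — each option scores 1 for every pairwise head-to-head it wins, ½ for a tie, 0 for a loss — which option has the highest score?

A: loses to C, B, and D → score 0.
C: beats A, B, and D → score 3.
B: beats A and D; loses to C → score 2.
D: beats A; loses to C and B → score 1.
C has the best pairwise record.

C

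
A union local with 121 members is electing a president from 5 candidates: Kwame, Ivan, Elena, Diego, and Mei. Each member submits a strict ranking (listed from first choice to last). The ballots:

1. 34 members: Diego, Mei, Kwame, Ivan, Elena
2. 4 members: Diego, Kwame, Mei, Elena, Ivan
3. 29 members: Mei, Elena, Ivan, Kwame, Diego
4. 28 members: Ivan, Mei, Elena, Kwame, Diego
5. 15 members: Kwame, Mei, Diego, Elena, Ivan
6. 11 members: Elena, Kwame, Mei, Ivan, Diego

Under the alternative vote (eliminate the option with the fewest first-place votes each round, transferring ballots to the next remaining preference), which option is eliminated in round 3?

Round 1: Kwame 15, Ivan 28, Elena 11, Diego 38, Mei 29. Eliminate Elena.
Round 2: Kwame 26, Ivan 28, Diego 38, Mei 29. Eliminate Kwame.
Round 3: Ivan 28, Diego 38, Mei 55. Eliminate Ivan.

Ivan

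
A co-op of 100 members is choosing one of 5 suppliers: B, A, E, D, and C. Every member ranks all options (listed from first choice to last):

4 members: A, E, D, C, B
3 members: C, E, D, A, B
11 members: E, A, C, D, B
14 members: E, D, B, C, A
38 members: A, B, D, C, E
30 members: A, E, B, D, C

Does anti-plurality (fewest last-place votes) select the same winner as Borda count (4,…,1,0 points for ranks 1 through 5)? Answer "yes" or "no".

no

Anti-plurality — last-place votes: B 18, A 14, E 38, D 0, C 30. Winner: D.
Borda — scores: B 202, A 324, E 211, D 173, C 90. Winner: A.
The two methods disagree.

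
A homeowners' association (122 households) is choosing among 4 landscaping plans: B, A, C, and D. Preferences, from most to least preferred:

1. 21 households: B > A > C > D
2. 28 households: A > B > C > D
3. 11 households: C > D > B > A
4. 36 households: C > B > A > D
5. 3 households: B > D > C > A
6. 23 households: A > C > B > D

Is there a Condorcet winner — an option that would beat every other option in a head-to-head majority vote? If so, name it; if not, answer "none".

Checking pairwise contests:
C beats B 70–52.
B beats A 71–51.
A beats C 72–50.
B beats D 111–11.
Every option loses at least one head-to-head, so there is no Condorcet winner.

none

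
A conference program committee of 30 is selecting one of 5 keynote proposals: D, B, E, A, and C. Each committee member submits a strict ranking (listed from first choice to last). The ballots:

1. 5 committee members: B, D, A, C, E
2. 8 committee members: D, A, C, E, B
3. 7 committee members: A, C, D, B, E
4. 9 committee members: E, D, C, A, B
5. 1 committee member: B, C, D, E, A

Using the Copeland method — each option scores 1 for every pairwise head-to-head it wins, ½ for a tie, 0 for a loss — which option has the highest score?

D

D: beats B, E, A, and C → score 4.
B: loses to D, E, A, and C → score 0.
E: beats B; loses to D, A, and C → score 1.
A: beats B, E, and C; loses to D → score 3.
C: beats B and E; loses to D and A → score 2.
D has the best pairwise record.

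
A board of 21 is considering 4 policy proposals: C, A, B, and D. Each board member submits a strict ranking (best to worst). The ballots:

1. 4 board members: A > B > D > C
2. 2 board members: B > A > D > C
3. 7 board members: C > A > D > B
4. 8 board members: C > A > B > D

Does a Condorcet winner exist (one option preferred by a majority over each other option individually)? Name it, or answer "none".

C

C vs A: 15–6 for C.
C vs B: 15–6 for C.
C vs D: 15–6 for C.
C beats every other option head-to-head.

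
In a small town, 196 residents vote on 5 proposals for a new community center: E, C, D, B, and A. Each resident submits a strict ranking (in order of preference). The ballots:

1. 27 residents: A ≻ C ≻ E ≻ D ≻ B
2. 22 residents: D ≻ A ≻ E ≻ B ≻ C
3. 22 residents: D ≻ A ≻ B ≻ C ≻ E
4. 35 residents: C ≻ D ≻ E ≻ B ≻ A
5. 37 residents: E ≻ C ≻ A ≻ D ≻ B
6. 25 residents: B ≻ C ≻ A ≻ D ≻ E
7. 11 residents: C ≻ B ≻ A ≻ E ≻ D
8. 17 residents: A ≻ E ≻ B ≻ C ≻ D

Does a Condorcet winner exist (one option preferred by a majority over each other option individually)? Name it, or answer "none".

C vs E: 120–76 for C.
C vs D: 152–44 for C.
C vs B: 110–86 for C.
C vs A: 108–88 for C.
C beats every other option head-to-head.

C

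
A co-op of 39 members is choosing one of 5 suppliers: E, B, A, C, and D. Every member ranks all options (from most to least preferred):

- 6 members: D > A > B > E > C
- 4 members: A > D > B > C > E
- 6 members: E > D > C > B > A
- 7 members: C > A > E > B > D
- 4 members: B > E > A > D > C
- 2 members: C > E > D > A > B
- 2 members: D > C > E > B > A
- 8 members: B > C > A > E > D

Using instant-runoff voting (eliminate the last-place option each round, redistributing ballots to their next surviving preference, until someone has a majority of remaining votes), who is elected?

D

Round 1: E 6, B 12, A 4, C 9, D 8. Eliminate A.
Round 2: E 6, B 12, C 9, D 12. Eliminate E.
Round 3: B 12, C 9, D 18. Eliminate C.
Round 4: B 19, D 20. D has a majority.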